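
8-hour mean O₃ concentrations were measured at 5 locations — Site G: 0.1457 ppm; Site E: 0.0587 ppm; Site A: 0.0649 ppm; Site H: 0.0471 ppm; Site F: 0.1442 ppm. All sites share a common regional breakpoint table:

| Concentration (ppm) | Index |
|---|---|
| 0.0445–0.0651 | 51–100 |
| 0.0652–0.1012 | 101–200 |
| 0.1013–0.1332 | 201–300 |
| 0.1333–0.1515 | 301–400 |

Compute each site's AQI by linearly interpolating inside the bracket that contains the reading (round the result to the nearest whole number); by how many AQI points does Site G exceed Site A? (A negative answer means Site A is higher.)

Site G: 0.1457 lies in 0.1333–0.1515, so I_lo=301, I_hi=400, C_lo=0.1333, C_hi=0.1515.
(400−301)/(0.1515−0.1333) × (0.1457−0.1333) + 301 = 99/0.0182 × 0.0124 + 301 ≈ 368.45 → 368.
Site E: 0.0587 ∈ [0.0445, 0.0651] ↔ index [51, 100].
51 + (0.0587−0.0445)·(100−51)/(0.0651−0.0445) = 51 + 0.0142·49/0.0206 ≈ 84.78, so AQI = 85.
Site A 0.0649: bracket 0.0445–0.0651 → index 51–100; slope 49/0.0206, offset 0.0204.
AQI = 51 + 49/0.0206·0.0204 ≈ 99.52 ⇒ 100.
Site H: 0.0471 lies in 0.0445–0.0651, so I_lo=51, I_hi=100, C_lo=0.0445, C_hi=0.0651.
(100−51)/(0.0651−0.0445) × (0.0471−0.0445) + 51 = 49/0.0206 × 0.0026 + 51 ≈ 57.18 → 57.
Site F: 0.1442 lies in 0.1333–0.1515, so I_lo=301, I_hi=400, C_lo=0.1333, C_hi=0.1515.
(400−301)/(0.1515−0.1333) × (0.1442−0.1333) + 301 = 99/0.0182 × 0.0109 + 301 ≈ 360.29 → 360.
AQIs: Site G=368, Site E=85, Site A=100, Site H=57, Site F=360. Site G (368) − Site A (100) = 268.

268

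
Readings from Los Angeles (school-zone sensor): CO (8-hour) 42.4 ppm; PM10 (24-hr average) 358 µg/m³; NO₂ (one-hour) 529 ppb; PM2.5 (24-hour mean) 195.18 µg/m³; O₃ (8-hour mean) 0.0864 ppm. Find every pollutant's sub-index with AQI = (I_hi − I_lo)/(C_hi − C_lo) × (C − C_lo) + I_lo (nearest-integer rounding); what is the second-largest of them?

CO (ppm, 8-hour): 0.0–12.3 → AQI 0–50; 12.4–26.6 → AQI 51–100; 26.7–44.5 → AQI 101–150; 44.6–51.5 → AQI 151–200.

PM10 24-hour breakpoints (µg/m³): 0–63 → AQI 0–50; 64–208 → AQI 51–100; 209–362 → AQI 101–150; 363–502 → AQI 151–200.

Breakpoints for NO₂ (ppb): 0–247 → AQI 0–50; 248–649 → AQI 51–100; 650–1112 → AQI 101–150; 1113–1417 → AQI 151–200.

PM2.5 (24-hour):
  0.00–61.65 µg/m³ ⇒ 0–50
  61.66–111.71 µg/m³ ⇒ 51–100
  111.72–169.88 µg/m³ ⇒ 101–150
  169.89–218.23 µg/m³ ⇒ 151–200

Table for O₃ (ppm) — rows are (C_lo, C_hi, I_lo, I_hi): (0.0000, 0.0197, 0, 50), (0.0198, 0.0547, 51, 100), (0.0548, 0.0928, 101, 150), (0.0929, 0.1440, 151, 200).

149

CO: 42.4 ∈ [26.7, 44.5] ↔ index [101, 150].
101 + (42.4−26.7)·(150−101)/(44.5−26.7) = 101 + 15.7·49/17.8 ≈ 144.22, so AQI = 144.
PM10: 358 ∈ [209, 362] ↔ index [101, 150].
101 + (358−209)·(150−101)/(362−209) = 101 + 149·49/153 ≈ 148.72, so AQI = 149.
NO₂: 529 lies in 248–649, so I_lo=51, I_hi=100, C_lo=248, C_hi=649.
(100−51)/(649−248) × (529−248) + 51 = 49/401 × 281 + 51 ≈ 85.34 → 85.
PM2.5: 195.18 ∈ [169.89, 218.23] ↔ index [151, 200].
151 + (195.18−169.89)·(200−151)/(218.23−169.89) = 151 + 25.29·49/48.34 ≈ 176.64, so AQI = 177.
O₃: 0.0864 lies in 0.0548–0.0928, so I_lo=101, I_hi=150, C_lo=0.0548, C_hi=0.0928.
(150−101)/(0.0928−0.0548) × (0.0864−0.0548) + 101 = 49/0.0380 × 0.0316 + 101 ≈ 141.75 → 142.
Sub-indices: CO→144, PM10→149, NO₂→85, PM2.5→177, O₃→142. Ranked high→low: 177, 149, 144, 142, 85. Second-highest sub-index = 149.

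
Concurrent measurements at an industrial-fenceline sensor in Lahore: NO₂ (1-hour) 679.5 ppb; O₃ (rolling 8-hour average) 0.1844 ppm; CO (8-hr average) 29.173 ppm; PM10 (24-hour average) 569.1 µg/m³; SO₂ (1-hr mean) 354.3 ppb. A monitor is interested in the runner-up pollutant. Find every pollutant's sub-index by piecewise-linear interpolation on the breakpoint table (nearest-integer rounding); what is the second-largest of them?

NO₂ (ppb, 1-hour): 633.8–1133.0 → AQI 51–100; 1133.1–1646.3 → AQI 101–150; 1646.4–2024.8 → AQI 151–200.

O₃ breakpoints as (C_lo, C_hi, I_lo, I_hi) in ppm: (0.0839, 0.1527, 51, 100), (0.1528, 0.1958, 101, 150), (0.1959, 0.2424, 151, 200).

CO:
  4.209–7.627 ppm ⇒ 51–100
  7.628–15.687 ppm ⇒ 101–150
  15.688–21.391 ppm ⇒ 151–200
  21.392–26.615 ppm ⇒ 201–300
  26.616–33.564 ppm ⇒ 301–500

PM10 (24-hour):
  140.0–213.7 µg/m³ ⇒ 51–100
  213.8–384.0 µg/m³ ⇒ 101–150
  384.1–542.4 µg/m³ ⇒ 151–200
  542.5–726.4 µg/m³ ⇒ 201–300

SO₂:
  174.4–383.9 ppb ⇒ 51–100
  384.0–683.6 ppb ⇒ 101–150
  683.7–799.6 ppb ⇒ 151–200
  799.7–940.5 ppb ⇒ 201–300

215

NO₂ 679.5: bracket 633.8–1133.0 → index 51–100; slope 49/499.2, offset 45.7.
AQI = 51 + 49/499.2·45.7 ≈ 55.49 ⇒ 55.
O₃: 0.1844 lies in 0.1528–0.1958, so I_lo=101, I_hi=150, C_lo=0.1528, C_hi=0.1958.
(150−101)/(0.1958−0.1528) × (0.1844−0.1528) + 101 = 49/0.0430 × 0.0316 + 101 ≈ 137.01 → 137.
CO 29.173: bracket 26.616–33.564 → index 301–500; slope 199/6.948, offset 2.557.
AQI = 301 + 199/6.948·2.557 ≈ 374.24 ⇒ 374.
PM10: 569.1 ∈ [542.5, 726.4] ↔ index [201, 300].
201 + (569.1−542.5)·(300−201)/(726.4−542.5) = 201 + 26.6·99/183.9 ≈ 215.32, so AQI = 215.
SO₂: row 174.4–383.9 (AQI 51–100). (100−51)·(354.3−174.4)/(383.9−174.4) + 51 = 49·179.9/209.5 + 51 ≈ 93.08 → 93.
Sub-indices: NO₂→55, O₃→137, CO→374, PM10→215, SO₂→93. Ranked high→low: 374, 215, 137, 93, 55. Second-highest sub-index = 215.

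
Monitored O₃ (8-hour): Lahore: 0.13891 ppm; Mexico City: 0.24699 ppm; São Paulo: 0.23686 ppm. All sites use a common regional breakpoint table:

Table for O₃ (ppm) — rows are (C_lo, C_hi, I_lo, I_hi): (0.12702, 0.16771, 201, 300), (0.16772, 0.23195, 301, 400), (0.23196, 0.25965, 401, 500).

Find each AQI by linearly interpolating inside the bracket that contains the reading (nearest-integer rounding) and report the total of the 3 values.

1104

Lahore: 0.13891 ∈ [0.12702, 0.16771] ↔ index [201, 300].
201 + (0.13891−0.12702)·(300−201)/(0.16771−0.12702) = 201 + 0.01189·99/0.04069 ≈ 229.93, so AQI = 230.
Mexico City: row 0.23196–0.25965 (AQI 401–500). (500−401)·(0.24699−0.23196)/(0.25965−0.23196) + 401 = 99·0.01503/0.02769 + 401 ≈ 454.74 → 455.
São Paulo: row 0.23196–0.25965 (AQI 401–500). (500−401)·(0.23686−0.23196)/(0.25965−0.23196) + 401 = 99·0.00490/0.02769 + 401 ≈ 418.52 → 419.
AQIs: Lahore=230, Mexico City=455, São Paulo=419. Sum = 230 + 455 + 419 = 1104.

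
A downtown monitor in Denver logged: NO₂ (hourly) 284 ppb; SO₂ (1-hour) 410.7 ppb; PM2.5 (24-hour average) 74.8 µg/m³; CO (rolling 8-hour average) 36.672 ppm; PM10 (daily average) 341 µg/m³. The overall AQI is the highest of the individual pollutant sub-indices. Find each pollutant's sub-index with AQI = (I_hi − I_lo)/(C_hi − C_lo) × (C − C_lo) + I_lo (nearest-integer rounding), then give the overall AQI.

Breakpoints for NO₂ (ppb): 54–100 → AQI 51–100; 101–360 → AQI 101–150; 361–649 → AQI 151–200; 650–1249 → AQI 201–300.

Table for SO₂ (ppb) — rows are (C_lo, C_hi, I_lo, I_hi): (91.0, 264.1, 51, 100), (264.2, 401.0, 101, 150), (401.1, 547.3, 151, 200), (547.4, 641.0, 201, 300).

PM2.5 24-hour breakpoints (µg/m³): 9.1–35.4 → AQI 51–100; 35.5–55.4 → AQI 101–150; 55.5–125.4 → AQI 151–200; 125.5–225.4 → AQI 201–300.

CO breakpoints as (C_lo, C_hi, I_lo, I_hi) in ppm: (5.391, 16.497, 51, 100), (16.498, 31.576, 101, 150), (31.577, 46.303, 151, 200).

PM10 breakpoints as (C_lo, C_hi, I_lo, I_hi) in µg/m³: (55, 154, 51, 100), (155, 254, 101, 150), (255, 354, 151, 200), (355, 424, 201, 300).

NO₂: 284 lies in 101–360, so I_lo=101, I_hi=150, C_lo=101, C_hi=360.
(150−101)/(360−101) × (284−101) + 101 = 49/259 × 183 + 101 ≈ 135.62 → 136.
SO₂: row 401.1–547.3 (AQI 151–200). (200−151)·(410.7−401.1)/(547.3−401.1) + 151 = 49·9.6/146.2 + 151 ≈ 154.22 → 154.
PM2.5: 74.8 lies in 55.5–125.4, so I_lo=151, I_hi=200, C_lo=55.5, C_hi=125.4.
(200−151)/(125.4−55.5) × (74.8−55.5) + 151 = 49/69.9 × 19.3 + 151 ≈ 164.53 → 165.
CO 36.672: bracket 31.577–46.303 → index 151–200; slope 49/14.726, offset 5.095.
AQI = 151 + 49/14.726·5.095 ≈ 167.95 ⇒ 168.
PM10: 341 ∈ [255, 354] ↔ index [151, 200].
151 + (341−255)·(200−151)/(354−255) = 151 + 86·49/99 ≈ 193.57, so AQI = 194.
Sub-indices: NO₂→136, SO₂→154, PM2.5→165, CO→168, PM10→194. Overall AQI = max = 194; dominant pollutant is PM10.
AQI 194: Unhealthy.

194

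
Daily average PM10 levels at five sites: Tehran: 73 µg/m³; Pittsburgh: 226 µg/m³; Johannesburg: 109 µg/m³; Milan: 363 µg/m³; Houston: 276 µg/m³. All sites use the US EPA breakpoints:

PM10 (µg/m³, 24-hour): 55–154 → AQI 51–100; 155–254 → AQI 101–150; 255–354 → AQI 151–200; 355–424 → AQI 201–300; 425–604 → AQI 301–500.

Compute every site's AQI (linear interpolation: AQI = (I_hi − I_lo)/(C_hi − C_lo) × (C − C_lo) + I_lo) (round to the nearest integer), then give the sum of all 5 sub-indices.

647

Tehran: row 55–154 (AQI 51–100). (100−51)·(73−55)/(154−55) + 51 = 49·18/99 + 51 ≈ 59.91 → 60.
Pittsburgh: 226 ∈ [155, 254] ↔ index [101, 150].
101 + (226−155)·(150−101)/(254−155) = 101 + 71·49/99 ≈ 136.14, so AQI = 136.
Johannesburg 109: bracket 55–154 → index 51–100; slope 49/99, offset 54.
AQI = 51 + 49/99·54 ≈ 77.73 ⇒ 78.
Milan: row 355–424 (AQI 201–300). (300−201)·(363−355)/(424−355) + 201 = 99·8/69 + 201 ≈ 212.48 → 212.
Houston: 276 lies in 255–354, so I_lo=151, I_hi=200, C_lo=255, C_hi=354.
(200−151)/(354−255) × (276−255) + 151 = 49/99 × 21 + 151 ≈ 161.39 → 161.
AQIs: Tehran=60, Pittsburgh=136, Johannesburg=78, Milan=212, Houston=161. Sum = 60 + 136 + 78 + 212 + 161 = 647.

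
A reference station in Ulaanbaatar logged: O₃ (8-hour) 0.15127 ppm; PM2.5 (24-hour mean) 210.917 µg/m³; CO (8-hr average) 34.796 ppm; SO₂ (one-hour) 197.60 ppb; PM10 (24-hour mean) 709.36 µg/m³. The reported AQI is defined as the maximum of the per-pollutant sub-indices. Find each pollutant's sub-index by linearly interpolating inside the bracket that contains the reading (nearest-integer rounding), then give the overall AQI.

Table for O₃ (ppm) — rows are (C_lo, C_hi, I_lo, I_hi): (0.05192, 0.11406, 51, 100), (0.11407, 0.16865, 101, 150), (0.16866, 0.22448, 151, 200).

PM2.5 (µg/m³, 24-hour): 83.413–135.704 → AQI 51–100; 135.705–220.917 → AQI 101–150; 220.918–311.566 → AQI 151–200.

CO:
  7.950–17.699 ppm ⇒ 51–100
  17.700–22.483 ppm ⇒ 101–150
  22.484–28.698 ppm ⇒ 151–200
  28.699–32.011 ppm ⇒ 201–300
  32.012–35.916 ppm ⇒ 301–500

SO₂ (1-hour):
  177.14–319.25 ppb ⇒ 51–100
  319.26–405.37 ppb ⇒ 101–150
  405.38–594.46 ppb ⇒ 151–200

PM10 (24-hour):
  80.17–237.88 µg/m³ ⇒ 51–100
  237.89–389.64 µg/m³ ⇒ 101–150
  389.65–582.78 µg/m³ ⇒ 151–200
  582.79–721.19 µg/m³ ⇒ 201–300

443

O₃: row 0.11407–0.16865 (AQI 101–150). (150−101)·(0.15127−0.11407)/(0.16865−0.11407) + 101 = 49·0.03720/0.05458 + 101 ≈ 134.40 → 134.
PM2.5: 210.917 ∈ [135.705, 220.917] ↔ index [101, 150].
101 + (210.917−135.705)·(150−101)/(220.917−135.705) = 101 + 75.212·49/85.212 ≈ 144.25, so AQI = 144.
CO: 34.796 ∈ [32.012, 35.916] ↔ index [301, 500].
301 + (34.796−32.012)·(500−301)/(35.916−32.012) = 301 + 2.784·199/3.904 ≈ 442.91, so AQI = 443.
SO₂: 197.60 lies in 177.14–319.25, so I_lo=51, I_hi=100, C_lo=177.14, C_hi=319.25.
(100−51)/(319.25−177.14) × (197.60−177.14) + 51 = 49/142.11 × 20.46 + 51 ≈ 58.05 → 58.
PM10: row 582.79–721.19 (AQI 201–300). (300−201)·(709.36−582.79)/(721.19−582.79) + 201 = 99·126.57/138.40 + 201 ≈ 291.54 → 292.
Sub-indices: O₃→134, PM2.5→144, CO→443, SO₂→58, PM10→292. Overall AQI = max = 443; dominant pollutant is CO.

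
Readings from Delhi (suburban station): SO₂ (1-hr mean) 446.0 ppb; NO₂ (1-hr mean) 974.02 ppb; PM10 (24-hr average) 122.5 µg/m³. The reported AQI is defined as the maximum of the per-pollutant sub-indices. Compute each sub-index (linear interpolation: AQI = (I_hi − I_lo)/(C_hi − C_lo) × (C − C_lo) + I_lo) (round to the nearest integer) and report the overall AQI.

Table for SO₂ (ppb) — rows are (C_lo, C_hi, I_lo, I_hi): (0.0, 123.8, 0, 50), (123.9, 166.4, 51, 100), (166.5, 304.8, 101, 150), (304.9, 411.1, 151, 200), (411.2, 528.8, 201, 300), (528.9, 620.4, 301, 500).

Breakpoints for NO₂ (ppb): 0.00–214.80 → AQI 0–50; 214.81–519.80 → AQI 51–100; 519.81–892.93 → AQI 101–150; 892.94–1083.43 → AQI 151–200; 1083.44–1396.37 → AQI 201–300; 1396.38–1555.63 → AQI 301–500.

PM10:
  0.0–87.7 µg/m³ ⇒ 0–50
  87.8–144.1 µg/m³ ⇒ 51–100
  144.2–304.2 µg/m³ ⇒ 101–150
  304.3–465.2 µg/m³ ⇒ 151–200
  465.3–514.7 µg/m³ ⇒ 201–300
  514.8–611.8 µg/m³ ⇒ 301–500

230

SO₂: 446.0 ∈ [411.2, 528.8] ↔ index [201, 300].
201 + (446.0−411.2)·(300−201)/(528.8−411.2) = 201 + 34.8·99/117.6 ≈ 230.30, so AQI = 230.
NO₂ 974.02: bracket 892.94–1083.43 → index 151–200; slope 49/190.49, offset 81.08.
AQI = 151 + 49/190.49·81.08 ≈ 171.86 ⇒ 172.
PM10: row 87.8–144.1 (AQI 51–100). (100−51)·(122.5−87.8)/(144.1−87.8) + 51 = 49·34.7/56.3 + 51 ≈ 81.20 → 81.
Sub-indices: SO₂→230, NO₂→172, PM10→81. Overall AQI = max = 230; dominant pollutant is SO₂.
AQI 230: Very Unhealthy.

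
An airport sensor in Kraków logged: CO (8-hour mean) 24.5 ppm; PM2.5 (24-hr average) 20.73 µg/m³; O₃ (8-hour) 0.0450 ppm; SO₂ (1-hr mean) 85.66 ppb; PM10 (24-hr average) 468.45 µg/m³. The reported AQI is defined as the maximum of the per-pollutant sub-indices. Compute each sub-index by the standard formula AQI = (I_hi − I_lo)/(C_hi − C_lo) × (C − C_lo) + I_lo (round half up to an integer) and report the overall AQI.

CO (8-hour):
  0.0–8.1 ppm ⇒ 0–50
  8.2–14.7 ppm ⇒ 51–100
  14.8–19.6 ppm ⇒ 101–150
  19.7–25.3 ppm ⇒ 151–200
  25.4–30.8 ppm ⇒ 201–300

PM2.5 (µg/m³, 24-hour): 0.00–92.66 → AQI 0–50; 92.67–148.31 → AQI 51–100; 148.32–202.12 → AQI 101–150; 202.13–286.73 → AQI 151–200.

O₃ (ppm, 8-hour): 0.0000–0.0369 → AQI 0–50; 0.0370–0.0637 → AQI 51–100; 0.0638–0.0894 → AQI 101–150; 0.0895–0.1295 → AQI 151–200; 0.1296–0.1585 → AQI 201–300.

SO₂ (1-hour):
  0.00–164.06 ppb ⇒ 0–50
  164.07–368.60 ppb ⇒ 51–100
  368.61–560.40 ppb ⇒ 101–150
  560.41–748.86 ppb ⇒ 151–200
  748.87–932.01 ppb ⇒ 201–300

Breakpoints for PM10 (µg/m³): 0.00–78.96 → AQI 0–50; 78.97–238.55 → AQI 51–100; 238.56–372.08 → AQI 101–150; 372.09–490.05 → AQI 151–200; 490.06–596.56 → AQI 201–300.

193

CO: 24.5 lies in 19.7–25.3, so I_lo=151, I_hi=200, C_lo=19.7, C_hi=25.3.
(200−151)/(25.3−19.7) × (24.5−19.7) + 151 = 49/5.6 × 4.8 + 151 ≈ 193.00 → 193.
PM2.5: row 0.00–92.66 (AQI 0–50). (50−0)·(20.73−0.00)/(92.66−0.00) + 0 = 50·20.73/92.66 + 0 ≈ 11.19 → 11.
O₃: 0.0450 ∈ [0.0370, 0.0637] ↔ index [51, 100].
51 + (0.0450−0.0370)·(100−51)/(0.0637−0.0370) = 51 + 0.0080·49/0.0267 ≈ 65.68, so AQI = 66.
SO₂: 85.66 lies in 0.00–164.06, so I_lo=0, I_hi=50, C_lo=0.00, C_hi=164.06.
(50−0)/(164.06−0.00) × (85.66−0.00) + 0 = 50/164.06 × 85.66 + 0 ≈ 26.11 → 26.
PM10 468.45: bracket 372.09–490.05 → index 151–200; slope 49/117.96, offset 96.36.
AQI = 151 + 49/117.96·96.36 ≈ 191.03 ⇒ 191.
Sub-indices: CO→193, PM2.5→11, O₃→66, SO₂→26, PM10→191. Overall AQI = max = 193; dominant pollutant is CO.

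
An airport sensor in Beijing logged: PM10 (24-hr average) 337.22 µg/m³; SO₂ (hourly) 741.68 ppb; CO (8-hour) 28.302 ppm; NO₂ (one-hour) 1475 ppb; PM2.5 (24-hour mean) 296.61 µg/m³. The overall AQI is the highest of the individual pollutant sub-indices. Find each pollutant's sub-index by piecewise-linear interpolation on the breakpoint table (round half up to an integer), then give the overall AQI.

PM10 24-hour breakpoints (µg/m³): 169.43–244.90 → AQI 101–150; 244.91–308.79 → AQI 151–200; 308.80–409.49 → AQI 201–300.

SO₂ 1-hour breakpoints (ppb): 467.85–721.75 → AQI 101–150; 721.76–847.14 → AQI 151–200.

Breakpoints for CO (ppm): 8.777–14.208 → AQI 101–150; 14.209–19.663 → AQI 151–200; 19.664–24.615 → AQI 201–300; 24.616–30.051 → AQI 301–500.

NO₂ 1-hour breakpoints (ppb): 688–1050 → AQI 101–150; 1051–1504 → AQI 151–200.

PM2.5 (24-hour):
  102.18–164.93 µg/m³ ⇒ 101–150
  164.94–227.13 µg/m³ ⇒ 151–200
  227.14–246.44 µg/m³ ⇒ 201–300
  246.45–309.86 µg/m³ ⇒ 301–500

PM10: 337.22 lies in 308.80–409.49, so I_lo=201, I_hi=300, C_lo=308.80, C_hi=409.49.
(300−201)/(409.49−308.80) × (337.22−308.80) + 201 = 99/100.69 × 28.42 + 201 ≈ 228.94 → 229.
SO₂: 741.68 ∈ [721.76, 847.14] ↔ index [151, 200].
151 + (741.68−721.76)·(200−151)/(847.14−721.76) = 151 + 19.92·49/125.38 ≈ 158.78, so AQI = 159.
CO: 28.302 ∈ [24.616, 30.051] ↔ index [301, 500].
301 + (28.302−24.616)·(500−301)/(30.051−24.616) = 301 + 3.686·199/5.435 ≈ 435.96, so AQI = 436.
NO₂: row 1051–1504 (AQI 151–200). (200−151)·(1475−1051)/(1504−1051) + 151 = 49·424/453 + 151 ≈ 196.86 → 197.
PM2.5 296.61: bracket 246.45–309.86 → index 301–500; slope 199/63.41, offset 50.16.
AQI = 301 + 199/63.41·50.16 ≈ 458.42 ⇒ 458.
Sub-indices: PM10→229, SO₂→159, CO→436, NO₂→197, PM2.5→458. Overall AQI = max = 458; dominant pollutant is PM2.5.

458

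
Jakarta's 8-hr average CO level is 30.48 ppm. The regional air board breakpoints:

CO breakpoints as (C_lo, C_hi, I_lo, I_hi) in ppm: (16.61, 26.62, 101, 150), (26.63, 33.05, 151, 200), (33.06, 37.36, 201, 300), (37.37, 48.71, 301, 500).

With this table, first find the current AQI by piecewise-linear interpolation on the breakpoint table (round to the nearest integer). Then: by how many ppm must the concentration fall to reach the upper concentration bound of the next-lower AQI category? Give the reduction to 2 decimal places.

CO: 30.48 lies in 26.63–33.05, so I_lo=151, I_hi=200, C_lo=26.63, C_hi=33.05.
(200−151)/(33.05−26.63) × (30.48−26.63) + 151 = 49/6.42 × 3.85 + 151 ≈ 180.38 → 180.
Current AQI 180 is in the Unhealthy range (151–200). The next-lower category tops out at AQI 150, whose upper concentration bound is 26.62 ppm.
Reduction needed = 30.48 − 26.62 = 3.86 ppm.

3.86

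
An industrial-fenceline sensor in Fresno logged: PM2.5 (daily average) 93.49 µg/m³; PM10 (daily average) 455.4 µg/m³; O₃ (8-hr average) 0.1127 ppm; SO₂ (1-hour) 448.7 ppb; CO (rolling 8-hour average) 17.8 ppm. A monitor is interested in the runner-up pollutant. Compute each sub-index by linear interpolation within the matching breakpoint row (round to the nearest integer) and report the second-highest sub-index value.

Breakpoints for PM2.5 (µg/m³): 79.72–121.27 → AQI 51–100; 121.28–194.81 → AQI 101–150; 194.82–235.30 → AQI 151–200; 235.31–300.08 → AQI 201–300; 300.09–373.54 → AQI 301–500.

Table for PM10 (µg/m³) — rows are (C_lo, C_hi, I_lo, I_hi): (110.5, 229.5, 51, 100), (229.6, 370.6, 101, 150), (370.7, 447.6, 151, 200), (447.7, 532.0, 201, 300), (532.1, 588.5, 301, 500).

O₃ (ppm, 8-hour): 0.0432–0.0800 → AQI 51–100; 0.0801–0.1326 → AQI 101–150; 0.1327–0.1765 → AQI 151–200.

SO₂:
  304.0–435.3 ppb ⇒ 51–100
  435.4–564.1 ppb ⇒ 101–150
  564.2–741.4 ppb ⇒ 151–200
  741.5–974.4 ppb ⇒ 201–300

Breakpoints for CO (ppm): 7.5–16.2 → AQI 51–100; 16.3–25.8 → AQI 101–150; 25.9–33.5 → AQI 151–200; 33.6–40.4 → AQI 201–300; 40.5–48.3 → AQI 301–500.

131

PM2.5: row 79.72–121.27 (AQI 51–100). (100−51)·(93.49−79.72)/(121.27−79.72) + 51 = 49·13.77/41.55 + 51 ≈ 67.24 → 67.
PM10: 455.4 ∈ [447.7, 532.0] ↔ index [201, 300].
201 + (455.4−447.7)·(300−201)/(532.0−447.7) = 201 + 7.7·99/84.3 ≈ 210.04, so AQI = 210.
O₃: 0.1127 lies in 0.0801–0.1326, so I_lo=101, I_hi=150, C_lo=0.0801, C_hi=0.1326.
(150−101)/(0.1326−0.0801) × (0.1127−0.0801) + 101 = 49/0.0525 × 0.0326 + 101 ≈ 131.43 → 131.
SO₂: row 435.4–564.1 (AQI 101–150). (150−101)·(448.7−435.4)/(564.1−435.4) + 101 = 49·13.3/128.7 + 101 ≈ 106.06 → 106.
CO: row 16.3–25.8 (AQI 101–150). (150−101)·(17.8−16.3)/(25.8−16.3) + 101 = 49·1.5/9.5 + 101 ≈ 108.74 → 109.
Sub-indices: PM2.5→67, PM10→210, O₃→131, SO₂→106, CO→109. Ranked high→low: 210, 131, 109, 106, 67. Second-highest sub-index = 131.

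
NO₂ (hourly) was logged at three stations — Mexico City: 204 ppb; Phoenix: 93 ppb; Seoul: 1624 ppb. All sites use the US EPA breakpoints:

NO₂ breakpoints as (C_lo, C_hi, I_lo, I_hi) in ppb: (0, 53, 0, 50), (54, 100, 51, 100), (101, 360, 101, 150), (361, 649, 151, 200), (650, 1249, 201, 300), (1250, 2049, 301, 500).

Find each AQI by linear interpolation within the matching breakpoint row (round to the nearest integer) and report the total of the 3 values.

Mexico City 204: bracket 101–360 → index 101–150; slope 49/259, offset 103.
AQI = 101 + 49/259·103 ≈ 120.49 ⇒ 120.
Phoenix: 93 lies in 54–100, so I_lo=51, I_hi=100, C_lo=54, C_hi=100.
(100−51)/(100−54) × (93−54) + 51 = 49/46 × 39 + 51 ≈ 92.54 → 93.
Seoul: 1624 lies in 1250–2049, so I_lo=301, I_hi=500, C_lo=1250, C_hi=2049.
(500−301)/(2049−1250) × (1624−1250) + 301 = 199/799 × 374 + 301 ≈ 394.15 → 394.
AQIs: Mexico City=120, Phoenix=93, Seoul=394. Sum = 120 + 93 + 394 = 607.

607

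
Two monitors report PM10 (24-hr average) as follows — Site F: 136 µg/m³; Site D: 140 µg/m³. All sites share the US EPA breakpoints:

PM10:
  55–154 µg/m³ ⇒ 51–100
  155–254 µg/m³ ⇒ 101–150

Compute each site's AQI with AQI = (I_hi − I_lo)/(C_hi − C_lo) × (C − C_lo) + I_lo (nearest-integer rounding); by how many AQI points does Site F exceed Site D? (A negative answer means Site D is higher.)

-2

Site F: 136 ∈ [55, 154] ↔ index [51, 100].
51 + (136−55)·(100−51)/(154−55) = 51 + 81·49/99 ≈ 91.09, so AQI = 91.
Site D: 140 lies in 55–154, so I_lo=51, I_hi=100, C_lo=55, C_hi=154.
(100−51)/(154−55) × (140−55) + 51 = 49/99 × 85 + 51 ≈ 93.07 → 93.
AQIs: Site F=91, Site D=93. Site F (91) − Site D (93) = -2.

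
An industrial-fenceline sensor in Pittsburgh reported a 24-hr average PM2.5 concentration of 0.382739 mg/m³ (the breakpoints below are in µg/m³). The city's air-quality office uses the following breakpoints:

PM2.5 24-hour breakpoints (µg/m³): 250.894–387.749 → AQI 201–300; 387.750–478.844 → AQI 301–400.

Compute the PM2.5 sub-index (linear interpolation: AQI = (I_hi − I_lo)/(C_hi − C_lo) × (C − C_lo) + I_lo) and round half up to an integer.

Convert: 0.382739 mg/m³ = 382.739 µg/m³.
PM2.5: 382.739 ∈ [250.894, 387.749] ↔ index [201, 300].
201 + (382.739−250.894)·(300−201)/(387.749−250.894) = 201 + 131.845·99/136.855 ≈ 296.38, so AQI = 296.

296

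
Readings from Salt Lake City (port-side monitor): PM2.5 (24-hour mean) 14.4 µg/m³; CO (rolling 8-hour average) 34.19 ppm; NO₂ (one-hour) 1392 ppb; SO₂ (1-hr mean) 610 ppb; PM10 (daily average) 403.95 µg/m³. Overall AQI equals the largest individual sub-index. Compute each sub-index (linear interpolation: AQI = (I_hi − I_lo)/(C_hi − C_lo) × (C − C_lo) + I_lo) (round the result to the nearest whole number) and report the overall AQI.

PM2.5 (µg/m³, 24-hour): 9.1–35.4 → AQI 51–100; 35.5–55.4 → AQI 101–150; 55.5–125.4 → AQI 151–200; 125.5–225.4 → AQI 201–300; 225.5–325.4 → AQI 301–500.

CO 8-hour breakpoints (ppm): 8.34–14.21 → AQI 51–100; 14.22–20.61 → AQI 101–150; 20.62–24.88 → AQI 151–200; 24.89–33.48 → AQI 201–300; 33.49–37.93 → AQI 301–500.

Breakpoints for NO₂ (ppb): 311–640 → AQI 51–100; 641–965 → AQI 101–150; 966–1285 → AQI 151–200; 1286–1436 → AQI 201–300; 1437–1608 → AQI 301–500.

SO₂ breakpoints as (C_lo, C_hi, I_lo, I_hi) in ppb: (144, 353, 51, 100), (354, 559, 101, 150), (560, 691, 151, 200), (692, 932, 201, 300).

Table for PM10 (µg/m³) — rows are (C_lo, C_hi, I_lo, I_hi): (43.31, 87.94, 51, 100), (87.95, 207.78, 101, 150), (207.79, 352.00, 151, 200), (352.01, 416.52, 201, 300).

332

PM2.5: 14.4 ∈ [9.1, 35.4] ↔ index [51, 100].
51 + (14.4−9.1)·(100−51)/(35.4−9.1) = 51 + 5.3·49/26.3 ≈ 60.87, so AQI = 61.
CO: row 33.49–37.93 (AQI 301–500). (500−301)·(34.19−33.49)/(37.93−33.49) + 301 = 199·0.70/4.44 + 301 ≈ 332.37 → 332.
NO₂ 1392: bracket 1286–1436 → index 201–300; slope 99/150, offset 106.
AQI = 201 + 99/150·106 ≈ 270.96 ⇒ 271.
SO₂: 610 lies in 560–691, so I_lo=151, I_hi=200, C_lo=560, C_hi=691.
(200−151)/(691−560) × (610−560) + 151 = 49/131 × 50 + 151 ≈ 169.70 → 170.
PM10 403.95: bracket 352.01–416.52 → index 201–300; slope 99/64.51, offset 51.94.
AQI = 201 + 99/64.51·51.94 ≈ 280.71 ⇒ 281.
Sub-indices: PM2.5→61, CO→332, NO₂→271, SO₂→170, PM10→281. Overall AQI = max = 332; dominant pollutant is CO.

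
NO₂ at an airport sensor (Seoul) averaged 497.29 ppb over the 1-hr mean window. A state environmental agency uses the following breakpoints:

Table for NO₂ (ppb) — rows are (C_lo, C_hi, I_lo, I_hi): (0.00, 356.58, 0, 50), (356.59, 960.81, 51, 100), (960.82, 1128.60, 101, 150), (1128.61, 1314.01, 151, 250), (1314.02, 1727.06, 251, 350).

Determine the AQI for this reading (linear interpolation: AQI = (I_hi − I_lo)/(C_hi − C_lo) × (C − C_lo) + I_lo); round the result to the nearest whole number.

62

NO₂: 497.29 ∈ [356.59, 960.81] ↔ index [51, 100].
51 + (497.29−356.59)·(100−51)/(960.81−356.59) = 51 + 140.70·49/604.22 ≈ 62.41, so AQI = 62.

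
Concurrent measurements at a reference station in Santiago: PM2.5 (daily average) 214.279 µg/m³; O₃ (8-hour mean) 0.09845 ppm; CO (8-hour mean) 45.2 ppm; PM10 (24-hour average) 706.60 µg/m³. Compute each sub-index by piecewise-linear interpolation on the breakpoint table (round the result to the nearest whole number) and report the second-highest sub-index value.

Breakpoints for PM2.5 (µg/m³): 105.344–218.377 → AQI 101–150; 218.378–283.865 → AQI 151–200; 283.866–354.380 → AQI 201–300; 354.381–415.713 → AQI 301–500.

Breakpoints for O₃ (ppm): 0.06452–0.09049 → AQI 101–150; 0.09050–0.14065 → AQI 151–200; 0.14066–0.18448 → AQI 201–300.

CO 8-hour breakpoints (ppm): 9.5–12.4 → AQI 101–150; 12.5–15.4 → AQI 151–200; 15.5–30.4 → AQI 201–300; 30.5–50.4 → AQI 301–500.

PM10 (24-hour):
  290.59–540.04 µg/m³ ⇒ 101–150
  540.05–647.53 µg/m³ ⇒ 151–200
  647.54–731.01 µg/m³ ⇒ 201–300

271

PM2.5: 214.279 ∈ [105.344, 218.377] ↔ index [101, 150].
101 + (214.279−105.344)·(150−101)/(218.377−105.344) = 101 + 108.935·49/113.033 ≈ 148.22, so AQI = 148.
O₃: row 0.09050–0.14065 (AQI 151–200). (200−151)·(0.09845−0.09050)/(0.14065−0.09050) + 151 = 49·0.00795/0.05015 + 151 ≈ 158.77 → 159.
CO: 45.2 ∈ [30.5, 50.4] ↔ index [301, 500].
301 + (45.2−30.5)·(500−301)/(50.4−30.5) = 301 + 14.7·199/19.9 ≈ 448.00, so AQI = 448.
PM10: 706.60 ∈ [647.54, 731.01] ↔ index [201, 300].
201 + (706.60−647.54)·(300−201)/(731.01−647.54) = 201 + 59.06·99/83.47 ≈ 271.05, so AQI = 271.
Sub-indices: PM2.5→148, O₃→159, CO→448, PM10→271. Ranked high→low: 448, 271, 159, 148. Second-highest sub-index = 271.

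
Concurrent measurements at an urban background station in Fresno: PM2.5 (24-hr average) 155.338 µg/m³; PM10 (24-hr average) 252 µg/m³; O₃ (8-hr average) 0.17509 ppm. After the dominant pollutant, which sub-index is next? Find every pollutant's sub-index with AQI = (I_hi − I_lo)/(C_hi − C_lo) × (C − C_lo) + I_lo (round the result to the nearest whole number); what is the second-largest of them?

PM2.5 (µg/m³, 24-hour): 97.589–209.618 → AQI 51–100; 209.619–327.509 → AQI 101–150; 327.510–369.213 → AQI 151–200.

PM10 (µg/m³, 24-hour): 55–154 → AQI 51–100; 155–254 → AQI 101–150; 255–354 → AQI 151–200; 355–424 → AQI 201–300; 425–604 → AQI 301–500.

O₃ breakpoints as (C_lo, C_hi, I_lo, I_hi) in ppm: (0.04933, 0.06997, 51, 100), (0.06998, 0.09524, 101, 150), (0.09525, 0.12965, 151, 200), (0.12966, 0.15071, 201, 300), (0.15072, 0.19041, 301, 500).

149

PM2.5: 155.338 lies in 97.589–209.618, so I_lo=51, I_hi=100, C_lo=97.589, C_hi=209.618.
(100−51)/(209.618−97.589) × (155.338−97.589) + 51 = 49/112.029 × 57.749 + 51 ≈ 76.26 → 76.
PM10: 252 ∈ [155, 254] ↔ index [101, 150].
101 + (252−155)·(150−101)/(254−155) = 101 + 97·49/99 ≈ 149.01, so AQI = 149.
O₃ 0.17509: bracket 0.15072–0.19041 → index 301–500; slope 199/0.03969, offset 0.02437.
AQI = 301 + 199/0.03969·0.02437 ≈ 423.19 ⇒ 423.
Sub-indices: PM2.5→76, PM10→149, O₃→423. Ranked high→low: 423, 149, 76. Second-highest sub-index = 149.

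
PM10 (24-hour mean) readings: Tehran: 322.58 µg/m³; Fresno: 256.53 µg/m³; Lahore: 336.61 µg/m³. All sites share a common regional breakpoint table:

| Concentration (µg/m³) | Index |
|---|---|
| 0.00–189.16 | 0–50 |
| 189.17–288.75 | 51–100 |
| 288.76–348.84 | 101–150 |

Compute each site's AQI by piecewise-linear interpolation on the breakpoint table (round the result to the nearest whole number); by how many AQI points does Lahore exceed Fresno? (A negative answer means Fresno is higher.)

56

Tehran: 322.58 ∈ [288.76, 348.84] ↔ index [101, 150].
101 + (322.58−288.76)·(150−101)/(348.84−288.76) = 101 + 33.82·49/60.08 ≈ 128.58, so AQI = 129.
Fresno: 256.53 lies in 189.17–288.75, so I_lo=51, I_hi=100, C_lo=189.17, C_hi=288.75.
(100−51)/(288.75−189.17) × (256.53−189.17) + 51 = 49/99.58 × 67.36 + 51 ≈ 84.15 → 84.
Lahore: row 288.76–348.84 (AQI 101–150). (150−101)·(336.61−288.76)/(348.84−288.76) + 101 = 49·47.85/60.08 + 101 ≈ 140.03 → 140.
AQIs: Tehran=129, Fresno=84, Lahore=140. Lahore (140) − Fresno (84) = 56.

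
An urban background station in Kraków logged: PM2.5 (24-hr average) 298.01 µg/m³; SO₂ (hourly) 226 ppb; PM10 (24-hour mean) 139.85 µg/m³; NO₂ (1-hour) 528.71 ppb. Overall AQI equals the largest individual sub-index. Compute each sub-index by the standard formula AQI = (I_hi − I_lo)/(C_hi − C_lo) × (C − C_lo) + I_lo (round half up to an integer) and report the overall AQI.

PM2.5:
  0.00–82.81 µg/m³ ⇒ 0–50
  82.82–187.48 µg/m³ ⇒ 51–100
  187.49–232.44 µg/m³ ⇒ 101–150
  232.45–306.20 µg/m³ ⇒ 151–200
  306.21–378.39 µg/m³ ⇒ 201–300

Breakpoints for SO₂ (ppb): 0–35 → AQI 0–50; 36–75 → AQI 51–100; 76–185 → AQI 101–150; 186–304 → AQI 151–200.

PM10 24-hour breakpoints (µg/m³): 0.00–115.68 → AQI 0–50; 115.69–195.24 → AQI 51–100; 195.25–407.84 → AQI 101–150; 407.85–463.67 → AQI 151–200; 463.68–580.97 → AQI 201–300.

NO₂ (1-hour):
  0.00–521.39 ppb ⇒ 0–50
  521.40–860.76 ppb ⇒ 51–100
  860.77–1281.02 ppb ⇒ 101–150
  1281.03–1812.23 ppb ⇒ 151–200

PM2.5 298.01: bracket 232.45–306.20 → index 151–200; slope 49/73.75, offset 65.56.
AQI = 151 + 49/73.75·65.56 ≈ 194.56 ⇒ 195.
SO₂: row 186–304 (AQI 151–200). (200−151)·(226−186)/(304−186) + 151 = 49·40/118 + 151 ≈ 167.61 → 168.
PM10 139.85: bracket 115.69–195.24 → index 51–100; slope 49/79.55, offset 24.16.
AQI = 51 + 49/79.55·24.16 ≈ 65.88 ⇒ 66.
NO₂: 528.71 lies in 521.40–860.76, so I_lo=51, I_hi=100, C_lo=521.40, C_hi=860.76.
(100−51)/(860.76−521.40) × (528.71−521.40) + 51 = 49/339.36 × 7.31 + 51 ≈ 52.06 → 52.
Sub-indices: PM2.5→195, SO₂→168, PM10→66, NO₂→52. Overall AQI = max = 195; dominant pollutant is PM2.5.

195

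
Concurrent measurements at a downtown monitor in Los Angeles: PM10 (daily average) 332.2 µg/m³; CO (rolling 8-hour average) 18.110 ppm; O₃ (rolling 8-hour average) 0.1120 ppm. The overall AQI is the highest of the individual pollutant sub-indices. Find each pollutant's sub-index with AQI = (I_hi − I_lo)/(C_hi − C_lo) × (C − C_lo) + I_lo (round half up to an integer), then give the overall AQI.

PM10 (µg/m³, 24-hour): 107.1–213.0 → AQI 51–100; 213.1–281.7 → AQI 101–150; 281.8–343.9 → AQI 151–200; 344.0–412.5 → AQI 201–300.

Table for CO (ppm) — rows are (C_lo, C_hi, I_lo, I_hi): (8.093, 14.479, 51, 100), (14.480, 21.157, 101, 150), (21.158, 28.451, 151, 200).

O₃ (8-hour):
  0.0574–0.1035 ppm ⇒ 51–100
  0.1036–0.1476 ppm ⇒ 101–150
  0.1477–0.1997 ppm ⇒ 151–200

191

PM10: 332.2 ∈ [281.8, 343.9] ↔ index [151, 200].
151 + (332.2−281.8)·(200−151)/(343.9−281.8) = 151 + 50.4·49/62.1 ≈ 190.77, so AQI = 191.
CO: 18.110 lies in 14.480–21.157, so I_lo=101, I_hi=150, C_lo=14.480, C_hi=21.157.
(150−101)/(21.157−14.480) × (18.110−14.480) + 101 = 49/6.677 × 3.630 + 101 ≈ 127.64 → 128.
O₃: 0.1120 lies in 0.1036–0.1476, so I_lo=101, I_hi=150, C_lo=0.1036, C_hi=0.1476.
(150−101)/(0.1476−0.1036) × (0.1120−0.1036) + 101 = 49/0.0440 × 0.0084 + 101 ≈ 110.35 → 110.
Sub-indices: PM10→191, CO→128, O₃→110. Overall AQI = max = 191; dominant pollutant is PM10.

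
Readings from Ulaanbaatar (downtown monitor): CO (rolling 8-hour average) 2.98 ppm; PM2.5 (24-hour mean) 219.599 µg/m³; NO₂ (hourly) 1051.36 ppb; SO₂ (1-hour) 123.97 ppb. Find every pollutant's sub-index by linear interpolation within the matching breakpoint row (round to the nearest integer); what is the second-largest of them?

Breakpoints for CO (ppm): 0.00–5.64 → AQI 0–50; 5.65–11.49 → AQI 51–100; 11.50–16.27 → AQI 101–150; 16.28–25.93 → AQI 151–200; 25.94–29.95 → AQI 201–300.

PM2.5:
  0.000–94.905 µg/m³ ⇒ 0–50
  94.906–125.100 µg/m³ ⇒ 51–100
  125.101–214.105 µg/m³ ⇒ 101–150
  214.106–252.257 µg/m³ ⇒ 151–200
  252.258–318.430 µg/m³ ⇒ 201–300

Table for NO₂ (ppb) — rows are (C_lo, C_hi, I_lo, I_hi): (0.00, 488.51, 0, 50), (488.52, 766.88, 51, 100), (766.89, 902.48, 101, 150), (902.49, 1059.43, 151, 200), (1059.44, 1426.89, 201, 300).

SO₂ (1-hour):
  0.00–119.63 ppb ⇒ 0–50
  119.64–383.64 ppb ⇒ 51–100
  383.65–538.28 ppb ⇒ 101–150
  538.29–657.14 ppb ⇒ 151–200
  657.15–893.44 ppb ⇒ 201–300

158

CO 2.98: bracket 0.00–5.64 → index 0–50; slope 50/5.64, offset 2.98.
AQI = 0 + 50/5.64·2.98 ≈ 26.42 ⇒ 26.
PM2.5: 219.599 ∈ [214.106, 252.257] ↔ index [151, 200].
151 + (219.599−214.106)·(200−151)/(252.257−214.106) = 151 + 5.493·49/38.151 ≈ 158.06, so AQI = 158.
NO₂ 1051.36: bracket 902.49–1059.43 → index 151–200; slope 49/156.94, offset 148.87.
AQI = 151 + 49/156.94·148.87 ≈ 197.48 ⇒ 197.
SO₂: 123.97 ∈ [119.64, 383.64] ↔ index [51, 100].
51 + (123.97−119.64)·(100−51)/(383.64−119.64) = 51 + 4.33·49/264.00 ≈ 51.80, so AQI = 52.
Sub-indices: CO→26, PM2.5→158, NO₂→197, SO₂→52. Ranked high→low: 197, 158, 52, 26. Second-highest sub-index = 158.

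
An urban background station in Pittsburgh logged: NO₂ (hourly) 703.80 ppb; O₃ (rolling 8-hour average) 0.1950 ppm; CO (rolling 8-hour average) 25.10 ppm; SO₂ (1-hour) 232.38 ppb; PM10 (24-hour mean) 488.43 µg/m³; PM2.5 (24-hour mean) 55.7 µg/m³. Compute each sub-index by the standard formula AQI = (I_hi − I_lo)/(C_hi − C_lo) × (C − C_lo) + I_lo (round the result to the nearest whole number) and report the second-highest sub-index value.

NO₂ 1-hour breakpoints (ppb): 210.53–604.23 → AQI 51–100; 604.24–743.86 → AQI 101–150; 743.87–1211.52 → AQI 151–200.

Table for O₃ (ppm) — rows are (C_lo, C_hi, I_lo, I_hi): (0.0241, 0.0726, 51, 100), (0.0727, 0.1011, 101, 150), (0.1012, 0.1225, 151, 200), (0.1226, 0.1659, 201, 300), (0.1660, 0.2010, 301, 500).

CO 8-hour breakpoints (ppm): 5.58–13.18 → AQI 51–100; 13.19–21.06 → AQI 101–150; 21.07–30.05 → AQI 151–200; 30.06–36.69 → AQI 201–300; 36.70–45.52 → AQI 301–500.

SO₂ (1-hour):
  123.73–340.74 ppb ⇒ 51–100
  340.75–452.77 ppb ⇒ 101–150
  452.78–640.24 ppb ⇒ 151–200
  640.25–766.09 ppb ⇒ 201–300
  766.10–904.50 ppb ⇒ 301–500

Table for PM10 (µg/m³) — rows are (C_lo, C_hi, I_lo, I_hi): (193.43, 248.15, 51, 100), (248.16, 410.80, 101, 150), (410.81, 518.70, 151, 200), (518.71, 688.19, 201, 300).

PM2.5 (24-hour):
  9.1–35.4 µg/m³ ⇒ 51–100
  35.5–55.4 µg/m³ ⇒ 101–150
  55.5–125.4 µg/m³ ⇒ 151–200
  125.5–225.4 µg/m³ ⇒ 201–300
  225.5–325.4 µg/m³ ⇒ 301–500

NO₂: row 604.24–743.86 (AQI 101–150). (150−101)·(703.80−604.24)/(743.86−604.24) + 101 = 49·99.56/139.62 + 101 ≈ 135.94 → 136.
O₃ 0.1950: bracket 0.1660–0.2010 → index 301–500; slope 199/0.0350, offset 0.0290.
AQI = 301 + 199/0.0350·0.0290 ≈ 465.89 ⇒ 466.
CO: row 21.07–30.05 (AQI 151–200). (200−151)·(25.10−21.07)/(30.05−21.07) + 151 = 49·4.03/8.98 + 151 ≈ 172.99 → 173.
SO₂ 232.38: bracket 123.73–340.74 → index 51–100; slope 49/217.01, offset 108.65.
AQI = 51 + 49/217.01·108.65 ≈ 75.53 ⇒ 76.
PM10 488.43: bracket 410.81–518.70 → index 151–200; slope 49/107.89, offset 77.62.
AQI = 151 + 49/107.89·77.62 ≈ 186.25 ⇒ 186.
PM2.5 55.7: bracket 55.5–125.4 → index 151–200; slope 49/69.9, offset 0.2.
AQI = 151 + 49/69.9·0.2 ≈ 151.14 ⇒ 151.
Sub-indices: NO₂→136, O₃→466, CO→173, SO₂→76, PM10→186, PM2.5→151. Ranked high→low: 466, 186, 173, 151, 136, 76. Second-highest sub-index = 186.

186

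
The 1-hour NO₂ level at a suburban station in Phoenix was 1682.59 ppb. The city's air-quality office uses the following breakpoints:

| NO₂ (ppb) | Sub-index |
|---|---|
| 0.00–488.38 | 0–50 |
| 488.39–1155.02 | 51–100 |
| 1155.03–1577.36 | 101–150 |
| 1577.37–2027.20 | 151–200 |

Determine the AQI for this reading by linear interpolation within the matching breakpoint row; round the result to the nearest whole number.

162

NO₂: row 1577.37–2027.20 (AQI 151–200). (200−151)·(1682.59−1577.37)/(2027.20−1577.37) + 151 = 49·105.22/449.83 + 151 ≈ 162.46 → 162.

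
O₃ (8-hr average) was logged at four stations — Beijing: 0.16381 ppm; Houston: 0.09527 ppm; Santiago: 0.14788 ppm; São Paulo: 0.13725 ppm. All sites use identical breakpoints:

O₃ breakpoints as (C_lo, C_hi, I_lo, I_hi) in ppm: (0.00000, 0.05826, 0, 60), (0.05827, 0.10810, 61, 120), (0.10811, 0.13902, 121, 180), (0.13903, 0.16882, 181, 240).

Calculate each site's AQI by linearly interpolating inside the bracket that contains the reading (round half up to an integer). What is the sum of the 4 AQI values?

711

Beijing 0.16381: bracket 0.13903–0.16882 → index 181–240; slope 59/0.02979, offset 0.02478.
AQI = 181 + 59/0.02979·0.02478 ≈ 230.08 ⇒ 230.
Houston: 0.09527 ∈ [0.05827, 0.10810] ↔ index [61, 120].
61 + (0.09527−0.05827)·(120−61)/(0.10810−0.05827) = 61 + 0.03700·59/0.04983 ≈ 104.81, so AQI = 105.
Santiago: 0.14788 ∈ [0.13903, 0.16882] ↔ index [181, 240].
181 + (0.14788−0.13903)·(240−181)/(0.16882−0.13903) = 181 + 0.00885·59/0.02979 ≈ 198.53, so AQI = 199.
São Paulo 0.13725: bracket 0.10811–0.13902 → index 121–180; slope 59/0.03091, offset 0.02914.
AQI = 121 + 59/0.03091·0.02914 ≈ 176.62 ⇒ 177.
AQIs: Beijing=230, Houston=105, Santiago=199, São Paulo=177. Sum = 230 + 105 + 199 + 177 = 711.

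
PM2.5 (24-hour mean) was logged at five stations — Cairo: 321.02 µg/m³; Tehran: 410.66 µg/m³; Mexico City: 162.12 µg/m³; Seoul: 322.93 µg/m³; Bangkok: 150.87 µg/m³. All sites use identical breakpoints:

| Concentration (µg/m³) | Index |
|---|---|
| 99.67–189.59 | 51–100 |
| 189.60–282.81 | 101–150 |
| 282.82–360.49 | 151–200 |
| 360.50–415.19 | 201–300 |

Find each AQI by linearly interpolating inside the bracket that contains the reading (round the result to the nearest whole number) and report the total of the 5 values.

807

Cairo: row 282.82–360.49 (AQI 151–200). (200−151)·(321.02−282.82)/(360.49−282.82) + 151 = 49·38.20/77.67 + 151 ≈ 175.10 → 175.
Tehran 410.66: bracket 360.50–415.19 → index 201–300; slope 99/54.69, offset 50.16.
AQI = 201 + 99/54.69·50.16 ≈ 291.80 ⇒ 292.
Mexico City 162.12: bracket 99.67–189.59 → index 51–100; slope 49/89.92, offset 62.45.
AQI = 51 + 49/89.92·62.45 ≈ 85.03 ⇒ 85.
Seoul: 322.93 lies in 282.82–360.49, so I_lo=151, I_hi=200, C_lo=282.82, C_hi=360.49.
(200−151)/(360.49−282.82) × (322.93−282.82) + 151 = 49/77.67 × 40.11 + 151 ≈ 176.30 → 176.
Bangkok: 150.87 ∈ [99.67, 189.59] ↔ index [51, 100].
51 + (150.87−99.67)·(100−51)/(189.59−99.67) = 51 + 51.20·49/89.92 ≈ 78.90, so AQI = 79.
AQIs: Cairo=175, Tehran=292, Mexico City=85, Seoul=176, Bangkok=79. Sum = 175 + 292 + 85 + 176 + 79 = 807.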